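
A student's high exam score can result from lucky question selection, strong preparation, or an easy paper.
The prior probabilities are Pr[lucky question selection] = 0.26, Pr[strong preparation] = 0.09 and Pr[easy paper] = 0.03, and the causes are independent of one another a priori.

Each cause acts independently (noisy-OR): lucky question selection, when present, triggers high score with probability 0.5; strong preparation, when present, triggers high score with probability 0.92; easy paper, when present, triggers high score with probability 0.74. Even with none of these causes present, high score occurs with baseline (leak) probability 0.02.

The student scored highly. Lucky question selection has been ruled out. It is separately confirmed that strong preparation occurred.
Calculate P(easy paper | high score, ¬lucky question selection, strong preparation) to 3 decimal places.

Under noisy-OR, P(high score | causes) = 1 − (1−0.02)·∏(1−qᵢ) over the active causes.
Weight on easy paper=true, given the evidence: 0.979616*0.03 = 0.029388
Normalizer over all consistent configurations: 0.9216*0.97 + 0.979616*0.03 = 0.923340
Posterior = 0.029388 / 0.923340 ≈ 0.032

P(easy paper | high score, ¬lucky question selection, strong preparation) ≈ 0.032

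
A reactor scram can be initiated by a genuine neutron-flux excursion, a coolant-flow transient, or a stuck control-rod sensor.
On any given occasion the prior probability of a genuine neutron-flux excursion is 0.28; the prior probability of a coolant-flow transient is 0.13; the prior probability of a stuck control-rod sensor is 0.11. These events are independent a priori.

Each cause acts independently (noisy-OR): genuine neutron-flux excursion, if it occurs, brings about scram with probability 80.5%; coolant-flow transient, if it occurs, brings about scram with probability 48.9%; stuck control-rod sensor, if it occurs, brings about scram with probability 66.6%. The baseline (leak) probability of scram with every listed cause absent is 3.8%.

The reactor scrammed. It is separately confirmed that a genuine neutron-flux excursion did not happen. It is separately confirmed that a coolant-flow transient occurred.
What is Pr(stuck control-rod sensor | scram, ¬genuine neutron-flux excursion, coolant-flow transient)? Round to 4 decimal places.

Under noisy-OR, P(scram | causes) = 1 − (1−0.038)·∏(1−qᵢ) over the active causes.
P(scram | ¬genuine neutron-flux excursion, coolant-flow transient) = 0.508418×0.89 + 0.835812×0.11 = 0.452492 + 0.091939 = 0.544431
Restricting to configurations with stuck control-rod sensor present: 0.835812×0.11 = 0.091939.
Hence the posterior is 0.091939/0.544431 ≈ 0.1689.

Pr(stuck control-rod sensor | scram, ¬genuine neutron-flux excursion, coolant-flow transient) ≈ 0.1689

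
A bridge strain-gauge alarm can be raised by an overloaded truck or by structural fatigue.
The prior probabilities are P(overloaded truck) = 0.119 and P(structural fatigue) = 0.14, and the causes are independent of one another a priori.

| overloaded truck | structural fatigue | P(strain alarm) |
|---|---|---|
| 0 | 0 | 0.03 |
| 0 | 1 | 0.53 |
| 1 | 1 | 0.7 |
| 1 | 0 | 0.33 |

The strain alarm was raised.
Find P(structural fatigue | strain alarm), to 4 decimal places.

By total probability over the 4 (overloaded truck, structural fatigue) configurations:
  P(strain alarm) = 0.03·0.881·0.86 + 0.53·0.881·0.14 + 0.33·0.119·0.86 + 0.7·0.119·0.14
        = 0.022730 + 0.065370 + 0.033772 + 0.011662 = 0.133534
The terms with structural fatigue present sum to 0.077032, so
  P(structural fatigue | strain alarm) = 0.077032 / 0.133534 ≈ 0.5769

P(structural fatigue | strain alarm) ≈ 0.5769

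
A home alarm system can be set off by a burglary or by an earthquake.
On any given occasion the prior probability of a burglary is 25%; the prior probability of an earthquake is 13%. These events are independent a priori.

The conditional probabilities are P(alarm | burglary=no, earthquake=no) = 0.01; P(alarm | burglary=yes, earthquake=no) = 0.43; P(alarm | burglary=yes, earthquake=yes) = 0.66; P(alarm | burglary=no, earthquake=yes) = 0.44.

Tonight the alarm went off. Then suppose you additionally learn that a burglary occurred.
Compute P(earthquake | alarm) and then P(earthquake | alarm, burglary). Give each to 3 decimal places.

P(earthquake | alarm) ≈ 0.391; P(earthquake | alarm, burglary) ≈ 0.187

P(alarm) = 0.01*0.75*0.87 + 0.44*0.75*0.13 + 0.43*0.25*0.87 + 0.66*0.25*0.13 = 0.006525 + 0.042900 + 0.093525 + 0.021450 = 0.164400
The earthquake-present share is 0.042900 + 0.021450 = 0.064350.
Hence the posterior is 0.064350/0.164400 ≈ 0.391.

With the extra evidence:
Sum P(alarm|·) weighted by the priors over both values of earthquake:
  P(alarm | burglary) = 0.43·0.87 + 0.66·0.13
        = 0.374100 + 0.085800 = 0.459900
The terms with earthquake present sum to 0.085800, so
  P(earthquake | alarm, burglary) = 0.085800 / 0.459900 ≈ 0.187
— burglary explains away the evidence for earthquake.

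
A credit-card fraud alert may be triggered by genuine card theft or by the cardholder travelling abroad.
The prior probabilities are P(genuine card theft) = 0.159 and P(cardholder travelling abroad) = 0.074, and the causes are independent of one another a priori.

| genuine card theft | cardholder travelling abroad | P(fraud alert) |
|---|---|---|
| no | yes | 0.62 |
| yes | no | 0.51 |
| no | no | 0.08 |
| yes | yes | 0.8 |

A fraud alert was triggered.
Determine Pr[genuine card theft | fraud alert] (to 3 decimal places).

P(fraud alert) = 0.08*0.841*0.926 + 0.62*0.841*0.074 + 0.51*0.159*0.926 + 0.8*0.159*0.074 = 0.062301 + 0.038585 + 0.075089 + 0.009413 = 0.185388
The genuine card theft-present share is 0.075089 + 0.009413 = 0.084502.
Hence the posterior is 0.084502/0.185388 ≈ 0.456.

Pr[genuine card theft | fraud alert] ≈ 0.456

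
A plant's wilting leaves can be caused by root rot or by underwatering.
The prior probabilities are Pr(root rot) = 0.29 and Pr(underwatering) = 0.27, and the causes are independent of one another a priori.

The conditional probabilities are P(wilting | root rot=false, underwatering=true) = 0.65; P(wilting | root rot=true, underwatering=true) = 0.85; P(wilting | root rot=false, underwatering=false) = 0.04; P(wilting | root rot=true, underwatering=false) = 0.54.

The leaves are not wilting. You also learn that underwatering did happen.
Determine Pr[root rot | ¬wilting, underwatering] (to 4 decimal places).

Pr[root rot | ¬wilting, underwatering] ≈ 0.1490

P(¬wilting | underwatering) = 0.35*0.71 + 0.15*0.29 = 0.248500 + 0.043500 = 0.292000
Of this, 0.043500 comes from 0.15*0.29 (the root rot=true cases).
Hence the posterior is 0.043500/0.292000 ≈ 0.1490.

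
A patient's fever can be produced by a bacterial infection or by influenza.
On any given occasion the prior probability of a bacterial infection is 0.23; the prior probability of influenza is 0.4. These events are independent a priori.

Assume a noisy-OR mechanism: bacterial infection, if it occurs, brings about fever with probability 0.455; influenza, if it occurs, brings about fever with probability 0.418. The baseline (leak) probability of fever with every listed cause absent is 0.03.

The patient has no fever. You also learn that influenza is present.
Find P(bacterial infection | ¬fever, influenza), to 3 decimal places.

Under noisy-OR, P(fever | causes) = 1 − (1−0.03)·∏(1−qᵢ) over the active causes.
For the numerator, keep only bacterial infection=true terms: 0.307674×0.23 = 0.070765
Normalizer over all consistent configurations: 0.56454×0.77 + 0.307674×0.23 = 0.505461
P(bacterial infection | ¬fever, influenza) = 0.070765/0.505461 ≈ 0.140

P(bacterial infection | ¬fever, influenza) ≈ 0.140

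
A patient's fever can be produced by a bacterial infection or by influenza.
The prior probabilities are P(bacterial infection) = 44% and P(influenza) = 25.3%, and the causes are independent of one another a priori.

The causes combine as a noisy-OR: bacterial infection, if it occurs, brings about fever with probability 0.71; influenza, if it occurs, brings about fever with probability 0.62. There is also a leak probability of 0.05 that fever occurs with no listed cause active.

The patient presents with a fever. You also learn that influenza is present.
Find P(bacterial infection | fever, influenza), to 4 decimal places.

Under noisy-OR, P(fever | causes) = 1 − (1−0.05)·∏(1−qᵢ) over the active causes.
Numerator (weight on configurations with bacterial infection): 0.89531·0.44 = 0.393936
The normalizing constant is 0.639·0.56 + 0.89531·0.44 = 0.751776
P(bacterial infection | fever, influenza) = 0.393936/0.751776 ≈ 0.5240

P(bacterial infection | fever, influenza) ≈ 0.5240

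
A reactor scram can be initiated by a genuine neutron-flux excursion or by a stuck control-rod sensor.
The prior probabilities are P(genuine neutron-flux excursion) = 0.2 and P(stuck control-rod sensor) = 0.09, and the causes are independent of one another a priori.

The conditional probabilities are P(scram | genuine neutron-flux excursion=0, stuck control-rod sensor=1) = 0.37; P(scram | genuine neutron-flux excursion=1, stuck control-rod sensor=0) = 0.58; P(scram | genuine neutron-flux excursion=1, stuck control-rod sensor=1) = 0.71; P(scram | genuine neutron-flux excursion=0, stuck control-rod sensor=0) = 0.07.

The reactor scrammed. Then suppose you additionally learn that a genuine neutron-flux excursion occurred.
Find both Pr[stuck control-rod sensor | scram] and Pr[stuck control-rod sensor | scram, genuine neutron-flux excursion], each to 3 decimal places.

Sum P(scram|·) weighted by the priors over the 4 (genuine neutron-flux excursion, stuck control-rod sensor) configurations:
  P(scram) = 0.07·0.8·0.91 + 0.37·0.8·0.09 + 0.58·0.2·0.91 + 0.71·0.2·0.09
        = 0.050960 + 0.026640 + 0.105560 + 0.012780 = 0.195940
Keeping only the stuck control-rod sensor-present terms gives 0.039420, so
  P(stuck control-rod sensor | scram) = 0.039420 / 0.195940 ≈ 0.201

Now condition on the additional information:
Numerator (weight on configurations with stuck control-rod sensor): 0.71·0.09 = 0.063900
The normalizing constant is 0.58·0.91 + 0.71·0.09 = 0.591700
P(stuck control-rod sensor | scram, genuine neutron-flux excursion) = 0.063900/0.591700 ≈ 0.108

Pr[stuck control-rod sensor | scram] ≈ 0.201; Pr[stuck control-rod sensor | scram, genuine neutron-flux excursion] ≈ 0.108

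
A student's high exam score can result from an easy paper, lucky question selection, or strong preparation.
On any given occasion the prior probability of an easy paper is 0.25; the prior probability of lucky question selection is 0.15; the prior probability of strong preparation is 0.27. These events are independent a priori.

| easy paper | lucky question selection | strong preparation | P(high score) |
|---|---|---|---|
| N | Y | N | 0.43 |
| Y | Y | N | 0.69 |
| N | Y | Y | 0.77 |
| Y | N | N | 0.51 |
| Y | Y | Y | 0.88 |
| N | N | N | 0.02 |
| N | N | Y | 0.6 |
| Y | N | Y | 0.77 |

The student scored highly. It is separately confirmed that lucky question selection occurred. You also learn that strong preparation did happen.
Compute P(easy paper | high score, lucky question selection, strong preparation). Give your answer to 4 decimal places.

For the numerator, keep only easy paper=true terms: 0.88*0.25 = 0.220000
Denominator P(high score | lucky question selection, strong preparation): 0.77*0.75 + 0.88*0.25 = 0.797500
Posterior = 0.220000 / 0.797500 ≈ 0.2759

P(easy paper | high score, lucky question selection, strong preparation) ≈ 0.2759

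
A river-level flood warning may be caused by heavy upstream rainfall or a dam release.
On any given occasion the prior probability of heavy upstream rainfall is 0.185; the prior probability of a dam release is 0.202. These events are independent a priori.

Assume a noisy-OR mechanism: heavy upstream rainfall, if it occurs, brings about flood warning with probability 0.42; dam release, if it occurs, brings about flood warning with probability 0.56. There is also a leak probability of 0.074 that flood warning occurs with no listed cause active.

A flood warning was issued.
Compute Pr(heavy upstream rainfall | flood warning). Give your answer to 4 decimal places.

Under noisy-OR, P(flood warning | causes) = 1 − (1−0.074)·∏(1−qᵢ) over the active causes.
Weight on heavy upstream rainfall=true, given the evidence: 0.068341 + 0.028539 = 0.096880
Normalizer over all consistent configurations: 0.074*0.815*0.798 + 0.59256*0.815*0.202 + 0.46292*0.185*0.798 + 0.763685*0.185*0.202 = 0.242560
Posterior = 0.096880 / 0.242560 ≈ 0.3994

Pr(heavy upstream rainfall | flood warning) ≈ 0.3994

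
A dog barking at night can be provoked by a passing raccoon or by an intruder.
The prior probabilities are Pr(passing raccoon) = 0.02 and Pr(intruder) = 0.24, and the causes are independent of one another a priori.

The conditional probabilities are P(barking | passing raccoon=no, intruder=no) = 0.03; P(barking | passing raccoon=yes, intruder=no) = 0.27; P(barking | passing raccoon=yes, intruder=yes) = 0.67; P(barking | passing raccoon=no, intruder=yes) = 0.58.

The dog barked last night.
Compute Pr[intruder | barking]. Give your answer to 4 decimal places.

Pr[intruder | barking] ≈ 0.8408

P(barking) = 0.03×0.98×0.76 + 0.58×0.98×0.24 + 0.27×0.02×0.76 + 0.67×0.02×0.24 = 0.022344 + 0.136416 + 0.004104 + 0.003216 = 0.166080
The intruder-present share is 0.136416 + 0.003216 = 0.139632.
P(intruder | barking) = 0.139632 / 0.166080 ≈ 0.8408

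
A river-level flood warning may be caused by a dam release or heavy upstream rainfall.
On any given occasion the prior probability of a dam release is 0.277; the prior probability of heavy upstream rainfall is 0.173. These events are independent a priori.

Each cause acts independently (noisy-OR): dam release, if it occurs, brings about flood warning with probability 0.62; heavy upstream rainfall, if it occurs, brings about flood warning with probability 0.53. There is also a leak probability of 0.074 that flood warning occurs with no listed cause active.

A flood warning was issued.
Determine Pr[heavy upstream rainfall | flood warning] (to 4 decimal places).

Pr[heavy upstream rainfall | flood warning] ≈ 0.3647

Under noisy-OR, P(flood warning | causes) = 1 − (1−0.074)·∏(1−qᵢ) over the active causes.
Enumerate the 4 (dam release, heavy upstream rainfall) configurations and weight by the priors:
  P(flood warning) = 0.074·0.723·0.827 + 0.56478·0.723·0.173 + 0.64812·0.277·0.827 + 0.834616·0.277·0.173
        = 0.044246 + 0.070642 + 0.148471 + 0.039996 = 0.303355
Keeping only the heavy upstream rainfall-present terms gives 0.110638, so
  P(heavy upstream rainfall | flood warning) = 0.110638 / 0.303355 ≈ 0.3647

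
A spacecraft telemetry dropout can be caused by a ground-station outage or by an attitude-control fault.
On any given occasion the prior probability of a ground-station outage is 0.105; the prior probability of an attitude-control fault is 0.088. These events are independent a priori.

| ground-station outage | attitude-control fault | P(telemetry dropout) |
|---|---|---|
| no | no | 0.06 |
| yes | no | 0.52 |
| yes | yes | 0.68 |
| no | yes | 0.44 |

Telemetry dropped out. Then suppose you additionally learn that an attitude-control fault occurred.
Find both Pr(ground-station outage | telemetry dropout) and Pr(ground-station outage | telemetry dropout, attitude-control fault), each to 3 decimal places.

Pr(ground-station outage | telemetry dropout) ≈ 0.401; Pr(ground-station outage | telemetry dropout, attitude-control fault) ≈ 0.153

Numerator (weight on configurations with ground-station outage): 0.049795 + 0.006283 = 0.056078
Normalizer over all consistent configurations: 0.06·0.895·0.912 + 0.44·0.895·0.088 + 0.52·0.105·0.912 + 0.68·0.105·0.088 = 0.139706
Posterior = 0.056078 / 0.139706 ≈ 0.401

With the extra evidence:
Enumerate both values of ground-station outage and weight by the priors:
  P(telemetry dropout | attitude-control fault) = 0.44*0.895 + 0.68*0.105
        = 0.393800 + 0.071400 = 0.465200
The terms with ground-station outage present sum to 0.071400, so
  P(ground-station outage | telemetry dropout, attitude-control fault) = 0.071400 / 0.465200 ≈ 0.153
Conditioning on attitude-control fault lowers the posterior on ground-station outage: the classic explaining-away effect in a common-effect structure.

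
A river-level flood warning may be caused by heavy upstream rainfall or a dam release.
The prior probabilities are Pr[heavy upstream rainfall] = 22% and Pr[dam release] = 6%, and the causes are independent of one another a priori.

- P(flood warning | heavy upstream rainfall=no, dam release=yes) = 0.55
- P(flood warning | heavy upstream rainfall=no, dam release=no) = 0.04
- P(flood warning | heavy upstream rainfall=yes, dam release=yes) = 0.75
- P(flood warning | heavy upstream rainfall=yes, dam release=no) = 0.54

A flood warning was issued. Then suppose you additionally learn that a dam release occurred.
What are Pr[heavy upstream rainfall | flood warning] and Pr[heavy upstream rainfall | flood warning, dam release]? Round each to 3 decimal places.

Pr[heavy upstream rainfall | flood warning] ≈ 0.688; Pr[heavy upstream rainfall | flood warning, dam release] ≈ 0.278

P(flood warning) = 0.04·0.78·0.94 + 0.55·0.78·0.06 + 0.54·0.22·0.94 + 0.75·0.22·0.06 = 0.029328 + 0.025740 + 0.111672 + 0.009900 = 0.176640
Of this, 0.121572 comes from 0.111672 + 0.009900 (the heavy upstream rainfall=true cases).
Hence the posterior is 0.121572/0.176640 ≈ 0.688.

With the extra evidence:
P(flood warning | dam release) = 0.55×0.78 + 0.75×0.22 = 0.429000 + 0.165000 = 0.594000
Restricting to configurations with heavy upstream rainfall present: 0.75×0.22 = 0.165000.
Hence the posterior is 0.165000/0.594000 ≈ 0.278.
The drop from 0.688 to 0.278 is the explaining-away (discounting) effect.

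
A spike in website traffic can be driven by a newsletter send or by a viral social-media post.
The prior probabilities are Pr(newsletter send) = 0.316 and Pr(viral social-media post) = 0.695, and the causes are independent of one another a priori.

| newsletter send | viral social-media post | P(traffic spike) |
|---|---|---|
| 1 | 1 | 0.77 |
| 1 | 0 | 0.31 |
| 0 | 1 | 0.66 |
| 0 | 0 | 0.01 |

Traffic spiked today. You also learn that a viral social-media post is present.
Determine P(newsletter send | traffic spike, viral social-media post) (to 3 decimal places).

Numerator (weight on configurations with newsletter send): 0.77×0.316 = 0.243320
The normalizing constant is 0.66×0.684 + 0.77×0.316 = 0.694760
P(newsletter send | traffic spike, viral social-media post) = 0.243320/0.694760 ≈ 0.350

P(newsletter send | traffic spike, viral social-media post) ≈ 0.350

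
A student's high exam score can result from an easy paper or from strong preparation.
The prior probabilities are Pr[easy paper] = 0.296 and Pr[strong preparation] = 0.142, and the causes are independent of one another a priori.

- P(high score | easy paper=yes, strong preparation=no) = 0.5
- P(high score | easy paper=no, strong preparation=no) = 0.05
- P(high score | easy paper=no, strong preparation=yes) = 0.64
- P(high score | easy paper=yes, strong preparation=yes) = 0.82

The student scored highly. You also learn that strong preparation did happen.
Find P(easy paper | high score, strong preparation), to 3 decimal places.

P(easy paper | high score, strong preparation) ≈ 0.350

Enumerate both values of easy paper and weight by the priors:
  P(high score | strong preparation) = 0.64×0.704 + 0.82×0.296
        = 0.450560 + 0.242720 = 0.693280
Keeping only the easy paper-present terms gives 0.242720, so
  P(easy paper | high score, strong preparation) = 0.242720 / 0.693280 ≈ 0.350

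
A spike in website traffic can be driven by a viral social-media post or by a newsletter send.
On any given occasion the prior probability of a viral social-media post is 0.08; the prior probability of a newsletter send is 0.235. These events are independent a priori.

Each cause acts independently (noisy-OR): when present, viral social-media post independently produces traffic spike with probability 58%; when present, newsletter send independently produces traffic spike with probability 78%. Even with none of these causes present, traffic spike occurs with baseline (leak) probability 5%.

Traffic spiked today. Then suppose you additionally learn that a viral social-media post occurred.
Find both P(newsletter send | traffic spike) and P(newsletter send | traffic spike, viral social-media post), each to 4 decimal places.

Under noisy-OR, P(traffic spike | causes) = 1 − (1−0.05)·∏(1−qᵢ) over the active causes.
Enumerate the 4 (viral social-media post, newsletter send) configurations and weight by the priors:
  P(traffic spike) = 0.05*0.92*0.765 + 0.791*0.92*0.235 + 0.601*0.08*0.765 + 0.91222*0.08*0.235
        = 0.035190 + 0.171014 + 0.036781 + 0.017150 = 0.260135
The terms with newsletter send present sum to 0.188164, so
  P(newsletter send | traffic spike) = 0.188164 / 0.260135 ≈ 0.7233

With the extra evidence:
P(traffic spike | viral social-media post) = 0.601*0.765 + 0.91222*0.235 = 0.459765 + 0.214372 = 0.674137
Restricting to configurations with newsletter send present: 0.91222*0.235 = 0.214372.
P(newsletter send | traffic spike, viral social-media post) = 0.214372 / 0.674137 ≈ 0.3180

P(newsletter send | traffic spike) ≈ 0.7233; P(newsletter send | traffic spike, viral social-media post) ≈ 0.3180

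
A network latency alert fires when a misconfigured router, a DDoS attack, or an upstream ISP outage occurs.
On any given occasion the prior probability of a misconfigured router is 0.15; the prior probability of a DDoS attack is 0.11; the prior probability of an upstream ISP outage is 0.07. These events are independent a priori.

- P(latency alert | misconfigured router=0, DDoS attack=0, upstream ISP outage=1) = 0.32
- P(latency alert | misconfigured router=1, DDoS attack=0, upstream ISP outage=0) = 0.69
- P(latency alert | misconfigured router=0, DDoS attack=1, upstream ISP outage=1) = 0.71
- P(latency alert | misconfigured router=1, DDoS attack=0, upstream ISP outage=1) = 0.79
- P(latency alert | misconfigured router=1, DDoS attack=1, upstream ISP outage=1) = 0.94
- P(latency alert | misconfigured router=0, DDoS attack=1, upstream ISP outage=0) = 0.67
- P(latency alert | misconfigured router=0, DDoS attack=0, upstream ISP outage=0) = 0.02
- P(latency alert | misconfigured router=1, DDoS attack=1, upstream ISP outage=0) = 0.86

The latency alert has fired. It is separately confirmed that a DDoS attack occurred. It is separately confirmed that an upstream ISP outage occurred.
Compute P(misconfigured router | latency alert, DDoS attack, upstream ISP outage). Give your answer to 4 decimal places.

Numerator (weight on configurations with misconfigured router): 0.94·0.15 = 0.141000
Denominator P(latency alert | DDoS attack, upstream ISP outage): 0.71·0.85 + 0.94·0.15 = 0.744500
Posterior = 0.141000 / 0.744500 ≈ 0.1894

P(misconfigured router | latency alert, DDoS attack, upstream ISP outage) ≈ 0.1894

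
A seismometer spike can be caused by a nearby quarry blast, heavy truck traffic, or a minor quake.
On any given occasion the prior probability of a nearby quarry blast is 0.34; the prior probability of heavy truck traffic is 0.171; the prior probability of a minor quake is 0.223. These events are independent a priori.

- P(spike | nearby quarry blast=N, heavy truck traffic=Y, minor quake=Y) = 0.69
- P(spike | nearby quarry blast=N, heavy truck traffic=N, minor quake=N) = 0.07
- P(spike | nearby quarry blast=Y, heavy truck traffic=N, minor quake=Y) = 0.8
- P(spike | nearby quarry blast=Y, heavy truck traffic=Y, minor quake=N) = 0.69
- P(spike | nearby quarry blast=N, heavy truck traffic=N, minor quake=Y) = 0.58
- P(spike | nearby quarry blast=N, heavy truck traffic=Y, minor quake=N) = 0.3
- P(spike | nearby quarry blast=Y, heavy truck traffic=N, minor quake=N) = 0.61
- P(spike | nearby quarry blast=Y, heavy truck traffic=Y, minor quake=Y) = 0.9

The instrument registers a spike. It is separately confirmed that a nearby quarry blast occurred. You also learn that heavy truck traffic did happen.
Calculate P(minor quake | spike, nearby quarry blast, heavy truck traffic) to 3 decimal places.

P(minor quake | spike, nearby quarry blast, heavy truck traffic) ≈ 0.272

Enumerate both values of minor quake and weight by the priors:
  P(spike | nearby quarry blast, heavy truck traffic) = 0.69×0.777 + 0.9×0.223
        = 0.536130 + 0.200700 = 0.736830
Keeping only the minor quake-present terms gives 0.200700, so
  P(minor quake | spike, nearby quarry blast, heavy truck traffic) = 0.200700 / 0.736830 ≈ 0.272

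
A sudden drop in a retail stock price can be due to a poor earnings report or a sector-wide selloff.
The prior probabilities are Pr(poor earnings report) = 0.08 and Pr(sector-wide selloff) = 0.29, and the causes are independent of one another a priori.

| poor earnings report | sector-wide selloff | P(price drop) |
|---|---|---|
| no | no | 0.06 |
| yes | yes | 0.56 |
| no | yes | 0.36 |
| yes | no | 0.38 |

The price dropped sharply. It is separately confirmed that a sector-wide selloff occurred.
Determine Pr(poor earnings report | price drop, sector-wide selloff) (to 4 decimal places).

Pr(poor earnings report | price drop, sector-wide selloff) ≈ 0.1191

Enumerate both values of poor earnings report and weight by the priors:
  P(price drop | sector-wide selloff) = 0.36×0.92 + 0.56×0.08
        = 0.331200 + 0.044800 = 0.376000
The terms with poor earnings report present sum to 0.044800, so
  P(poor earnings report | price drop, sector-wide selloff) = 0.044800 / 0.376000 ≈ 0.1191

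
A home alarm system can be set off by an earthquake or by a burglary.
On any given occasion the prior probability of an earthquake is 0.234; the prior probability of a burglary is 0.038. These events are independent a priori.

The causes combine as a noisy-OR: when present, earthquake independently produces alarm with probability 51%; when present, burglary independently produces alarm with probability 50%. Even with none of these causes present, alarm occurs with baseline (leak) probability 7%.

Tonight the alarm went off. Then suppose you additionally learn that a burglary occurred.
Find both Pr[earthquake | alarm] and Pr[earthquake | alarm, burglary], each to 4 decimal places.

Pr[earthquake | alarm] ≈ 0.6583; Pr[earthquake | alarm, burglary] ≈ 0.3060

Under noisy-OR, P(alarm | causes) = 1 − (1−0.07)·∏(1−qᵢ) over the active causes.
P(alarm) = 0.07·0.766·0.962 + 0.535·0.766·0.038 + 0.5443·0.234·0.962 + 0.77215·0.234·0.038 = 0.051582 + 0.015573 + 0.122526 + 0.006866 = 0.196547
Restricting to configurations with earthquake present: 0.122526 + 0.006866 = 0.129392.
Hence the posterior is 0.129392/0.196547 ≈ 0.6583.

Now also conditioning on burglary=true:
P(alarm | burglary) = 0.535·0.766 + 0.77215·0.234 = 0.409810 + 0.180683 = 0.590493
The earthquake-present share is 0.77215·0.234 = 0.180683.
P(earthquake | alarm, burglary) = 0.180683 / 0.590493 ≈ 0.3060
This is intercausal reasoning (explaining away): once burglary accounts for the alarm, earthquake becomes less likely.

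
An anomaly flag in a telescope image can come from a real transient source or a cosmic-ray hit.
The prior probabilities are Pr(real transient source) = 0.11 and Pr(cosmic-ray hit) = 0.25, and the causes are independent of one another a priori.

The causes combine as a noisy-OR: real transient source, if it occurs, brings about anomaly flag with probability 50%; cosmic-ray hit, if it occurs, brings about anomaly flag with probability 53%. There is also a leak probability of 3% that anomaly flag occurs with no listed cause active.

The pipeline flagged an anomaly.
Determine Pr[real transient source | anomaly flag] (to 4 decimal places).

Under noisy-OR, P(anomaly flag | causes) = 1 − (1−0.03)·∏(1−qᵢ) over the active causes.
P(anomaly flag) = 0.03×0.89×0.75 + 0.5441×0.89×0.25 + 0.515×0.11×0.75 + 0.77205×0.11×0.25 = 0.020025 + 0.121062 + 0.042487 + 0.021231 = 0.204805
Restricting to configurations with real transient source present: 0.042487 + 0.021231 = 0.063718.
P(real transient source | anomaly flag) = 0.063718 / 0.204805 ≈ 0.3111

Pr[real transient source | anomaly flag] ≈ 0.3111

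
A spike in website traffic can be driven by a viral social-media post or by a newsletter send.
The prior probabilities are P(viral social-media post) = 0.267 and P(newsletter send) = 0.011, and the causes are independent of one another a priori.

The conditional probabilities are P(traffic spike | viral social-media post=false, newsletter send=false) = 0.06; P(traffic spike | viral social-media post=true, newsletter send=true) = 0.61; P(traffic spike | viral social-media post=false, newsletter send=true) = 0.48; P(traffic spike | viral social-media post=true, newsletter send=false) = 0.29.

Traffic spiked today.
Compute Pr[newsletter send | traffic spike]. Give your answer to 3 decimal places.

Pr[newsletter send | traffic spike] ≈ 0.045

Sum P(traffic spike|·) weighted by the priors over the 4 (viral social-media post, newsletter send) configurations:
  P(traffic spike) = 0.06·0.733·0.989 + 0.48·0.733·0.011 + 0.29·0.267·0.989 + 0.61·0.267·0.011
        = 0.043496 + 0.003870 + 0.076578 + 0.001792 = 0.125736
The terms with newsletter send present sum to 0.005662, so
  P(newsletter send | traffic spike) = 0.005662 / 0.125736 ≈ 0.045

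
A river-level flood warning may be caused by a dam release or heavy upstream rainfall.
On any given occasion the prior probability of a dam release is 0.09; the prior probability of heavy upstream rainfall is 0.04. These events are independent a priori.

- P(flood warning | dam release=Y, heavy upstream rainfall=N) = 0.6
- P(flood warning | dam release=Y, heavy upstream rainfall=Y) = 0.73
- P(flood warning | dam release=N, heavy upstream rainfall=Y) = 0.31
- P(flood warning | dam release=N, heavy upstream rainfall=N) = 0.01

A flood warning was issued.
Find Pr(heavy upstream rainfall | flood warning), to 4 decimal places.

Pr(heavy upstream rainfall | flood warning) ≈ 0.1868

P(flood warning) = 0.01×0.91×0.96 + 0.31×0.91×0.04 + 0.6×0.09×0.96 + 0.73×0.09×0.04 = 0.008736 + 0.011284 + 0.051840 + 0.002628 = 0.074488
Of this, 0.013912 comes from 0.011284 + 0.002628 (the heavy upstream rainfall=true cases).
So P(heavy upstream rainfall | flood warning) = 0.013912/0.074488 ≈ 0.1868.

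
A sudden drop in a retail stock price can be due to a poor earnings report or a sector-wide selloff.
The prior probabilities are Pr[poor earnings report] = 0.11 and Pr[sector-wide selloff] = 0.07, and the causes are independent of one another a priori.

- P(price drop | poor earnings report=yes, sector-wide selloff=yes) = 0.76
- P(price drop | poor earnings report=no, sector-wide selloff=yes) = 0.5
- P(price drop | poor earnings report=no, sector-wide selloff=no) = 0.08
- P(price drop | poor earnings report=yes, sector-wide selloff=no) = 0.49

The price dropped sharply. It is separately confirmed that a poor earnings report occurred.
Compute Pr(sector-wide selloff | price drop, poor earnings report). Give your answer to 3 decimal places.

Pr(sector-wide selloff | price drop, poor earnings report) ≈ 0.105

P(price drop | poor earnings report) = 0.49×0.93 + 0.76×0.07 = 0.455700 + 0.053200 = 0.508900
The sector-wide selloff-present share is 0.76×0.07 = 0.053200.
P(sector-wide selloff | price drop, poor earnings report) = 0.053200 / 0.508900 ≈ 0.105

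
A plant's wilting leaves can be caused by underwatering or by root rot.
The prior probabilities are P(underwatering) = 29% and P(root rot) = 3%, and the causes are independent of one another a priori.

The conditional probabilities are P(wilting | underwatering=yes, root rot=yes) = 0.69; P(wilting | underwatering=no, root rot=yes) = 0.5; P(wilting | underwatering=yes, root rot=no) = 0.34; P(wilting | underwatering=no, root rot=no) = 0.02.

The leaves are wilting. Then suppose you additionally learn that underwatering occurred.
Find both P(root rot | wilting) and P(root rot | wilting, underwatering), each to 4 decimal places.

P(root rot | wilting) ≈ 0.1321; P(root rot | wilting, underwatering) ≈ 0.0591

P(wilting) = 0.02*0.71*0.97 + 0.5*0.71*0.03 + 0.34*0.29*0.97 + 0.69*0.29*0.03 = 0.013774 + 0.010650 + 0.095642 + 0.006003 = 0.126069
Restricting to configurations with root rot present: 0.010650 + 0.006003 = 0.016653.
P(root rot | wilting) = 0.016653 / 0.126069 ≈ 0.1321

Now condition on the additional information:
P(wilting | underwatering) = 0.34*0.97 + 0.69*0.03 = 0.329800 + 0.020700 = 0.350500
The root rot-present share is 0.69*0.03 = 0.020700.
So P(root rot | wilting, underwatering) = 0.020700/0.350500 ≈ 0.0591.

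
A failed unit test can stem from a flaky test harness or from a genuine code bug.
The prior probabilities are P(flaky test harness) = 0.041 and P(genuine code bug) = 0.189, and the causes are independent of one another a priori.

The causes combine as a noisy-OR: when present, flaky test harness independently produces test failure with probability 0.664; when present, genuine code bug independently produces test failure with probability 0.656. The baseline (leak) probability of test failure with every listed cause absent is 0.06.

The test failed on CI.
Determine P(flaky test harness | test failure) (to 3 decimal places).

Under noisy-OR, P(test failure | causes) = 1 − (1−0.06)·∏(1−qᵢ) over the active causes.
Sum P(test failure|·) weighted by the priors over the 4 (flaky test harness, genuine code bug) configurations:
  P(test failure) = 0.06*0.959*0.811 + 0.67664*0.959*0.189 + 0.68416*0.041*0.811 + 0.891351*0.041*0.189
        = 0.046665 + 0.122642 + 0.022749 + 0.006907 = 0.198963
Configurations with flaky test harness contribute 0.029656, so
  P(flaky test harness | test failure) = 0.029656 / 0.198963 ≈ 0.149

P(flaky test harness | test failure) ≈ 0.149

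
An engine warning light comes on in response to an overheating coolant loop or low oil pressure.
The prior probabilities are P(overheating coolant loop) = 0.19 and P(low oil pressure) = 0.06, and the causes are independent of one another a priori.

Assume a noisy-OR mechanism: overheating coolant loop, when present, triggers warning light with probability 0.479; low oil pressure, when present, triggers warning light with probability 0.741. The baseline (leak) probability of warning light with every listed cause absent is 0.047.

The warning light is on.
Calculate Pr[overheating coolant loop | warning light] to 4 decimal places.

Under noisy-OR, P(warning light | causes) = 1 − (1−0.047)·∏(1−qᵢ) over the active causes.
Numerator (weight on configurations with overheating coolant loop): 0.089923 + 0.009934 = 0.099857
The normalizing constant is 0.047·0.81·0.94 + 0.753173·0.81·0.06 + 0.503487·0.19·0.94 + 0.871403·0.19·0.06 = 0.172247
Posterior = 0.099857 / 0.172247 ≈ 0.5797

Pr[overheating coolant loop | warning light] ≈ 0.5797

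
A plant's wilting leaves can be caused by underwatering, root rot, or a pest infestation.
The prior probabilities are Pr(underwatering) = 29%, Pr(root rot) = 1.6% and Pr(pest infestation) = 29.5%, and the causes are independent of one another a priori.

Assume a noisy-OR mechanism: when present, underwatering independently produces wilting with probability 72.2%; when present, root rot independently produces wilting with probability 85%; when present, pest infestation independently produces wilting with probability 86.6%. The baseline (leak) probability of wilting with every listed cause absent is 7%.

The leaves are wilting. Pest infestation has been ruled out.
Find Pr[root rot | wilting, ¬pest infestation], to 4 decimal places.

Under noisy-OR, P(wilting | causes) = 1 − (1−0.07)·∏(1−qᵢ) over the active causes.
Weight on root rot=true, given the evidence: 0.009775 + 0.004460 = 0.014235
Denominator P(wilting | ¬pest infestation): 0.07*0.71*0.984 + 0.8605*0.71*0.016 + 0.74146*0.29*0.984 + 0.961219*0.29*0.016 = 0.274723
Posterior = 0.014235 / 0.274723 ≈ 0.0518

Pr[root rot | wilting, ¬pest infestation] ≈ 0.0518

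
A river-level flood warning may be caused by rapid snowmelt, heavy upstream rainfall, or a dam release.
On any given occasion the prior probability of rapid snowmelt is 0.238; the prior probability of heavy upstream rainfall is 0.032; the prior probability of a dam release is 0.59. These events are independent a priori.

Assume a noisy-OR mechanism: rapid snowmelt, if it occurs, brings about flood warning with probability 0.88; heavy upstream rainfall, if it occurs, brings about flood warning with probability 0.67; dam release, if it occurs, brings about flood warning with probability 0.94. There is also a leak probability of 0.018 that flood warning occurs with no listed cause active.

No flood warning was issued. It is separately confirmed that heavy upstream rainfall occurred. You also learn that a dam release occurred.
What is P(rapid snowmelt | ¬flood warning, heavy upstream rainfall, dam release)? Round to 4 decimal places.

P(rapid snowmelt | ¬flood warning, heavy upstream rainfall, dam release) ≈ 0.0361

Under noisy-OR, P(flood warning | causes) = 1 − (1−0.018)·∏(1−qᵢ) over the active causes.
Enumerate both values of rapid snowmelt and weight by the priors:
  P(¬flood warning | heavy upstream rainfall, dam release) = 0.019444×0.762 + 0.002333×0.238
        = 0.014816 + 0.000555 = 0.015371
Configurations with rapid snowmelt contribute 0.000555, so
  P(rapid snowmelt | ¬flood warning, heavy upstream rainfall, dam release) = 0.000555 / 0.015371 ≈ 0.0361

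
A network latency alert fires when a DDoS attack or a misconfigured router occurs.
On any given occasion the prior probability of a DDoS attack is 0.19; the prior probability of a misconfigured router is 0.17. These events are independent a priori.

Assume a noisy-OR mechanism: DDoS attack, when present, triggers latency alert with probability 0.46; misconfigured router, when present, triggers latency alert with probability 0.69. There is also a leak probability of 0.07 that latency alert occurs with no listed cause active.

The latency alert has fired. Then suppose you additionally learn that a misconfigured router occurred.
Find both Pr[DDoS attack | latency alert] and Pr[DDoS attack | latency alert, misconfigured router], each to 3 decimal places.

Under noisy-OR, P(latency alert | causes) = 1 − (1−0.07)·∏(1−qᵢ) over the active causes.
P(latency alert) = 0.07*0.81*0.83 + 0.7117*0.81*0.17 + 0.4978*0.19*0.83 + 0.844318*0.19*0.17 = 0.047061 + 0.098001 + 0.078503 + 0.027271 = 0.250836
The DDoS attack-present share is 0.078503 + 0.027271 = 0.105774.
So P(DDoS attack | latency alert) = 0.105774/0.250836 ≈ 0.422.

Now condition on the additional information:
For the numerator, keep only DDoS attack=true terms: 0.844318×0.19 = 0.160420
Denominator P(latency alert | misconfigured router): 0.7117×0.81 + 0.844318×0.19 = 0.736897
P(DDoS attack | latency alert, misconfigured router) = 0.160420/0.736897 ≈ 0.218
— misconfigured router explains away the evidence for DDoS attack.

Pr[DDoS attack | latency alert] ≈ 0.422; Pr[DDoS attack | latency alert, misconfigured router] ≈ 0.218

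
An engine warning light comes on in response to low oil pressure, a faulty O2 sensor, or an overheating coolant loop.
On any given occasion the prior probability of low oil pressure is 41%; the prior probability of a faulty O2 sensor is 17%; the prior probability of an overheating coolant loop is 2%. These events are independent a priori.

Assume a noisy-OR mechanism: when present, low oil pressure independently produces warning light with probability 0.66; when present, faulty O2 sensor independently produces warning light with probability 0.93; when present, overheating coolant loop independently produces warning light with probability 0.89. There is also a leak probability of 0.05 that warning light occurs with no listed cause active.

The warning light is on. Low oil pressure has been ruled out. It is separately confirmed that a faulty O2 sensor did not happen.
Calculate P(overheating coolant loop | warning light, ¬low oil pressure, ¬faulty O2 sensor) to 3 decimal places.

P(overheating coolant loop | warning light, ¬low oil pressure, ¬faulty O2 sensor) ≈ 0.268

Under noisy-OR, P(warning light | causes) = 1 − (1−0.05)·∏(1−qᵢ) over the active causes.
P(warning light | ¬low oil pressure, ¬faulty O2 sensor) = 0.05*0.98 + 0.8955*0.02 = 0.049000 + 0.017910 = 0.066910
Of this, 0.017910 comes from 0.8955*0.02 (the overheating coolant loop=true cases).
So P(overheating coolant loop | warning light, ¬low oil pressure, ¬faulty O2 sensor) = 0.017910/0.066910 ≈ 0.268.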